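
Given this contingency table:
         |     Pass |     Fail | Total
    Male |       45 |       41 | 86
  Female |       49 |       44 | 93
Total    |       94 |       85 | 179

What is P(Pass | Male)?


P(Pass | Male) = 45/(45+41) = 45/86

P(Pass|Male) = 45/86 ≈ 52.33%


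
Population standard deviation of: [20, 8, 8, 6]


Mean = 42/4 = 21/2
  (20-21/2)²=361/4
  (8-21/2)²=25/4
  (8-21/2)²=25/4
  (6-21/2)²=81/4
Σ(x-μ)² = 123
σ² = 123/4

σ = √(123/4) ≈ 5.5453


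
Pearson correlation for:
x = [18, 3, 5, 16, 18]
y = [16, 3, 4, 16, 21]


n=5, Σx=60, Σy=60, Σxy=951, Σx²=938, Σy²=978
r = (5×951 - 60×60)/√((5×938 - 60²)(5×978 - 60²))
= 1155/√(1090×1290) = 1155/√1406100 ≈ 1155/1185.7909 ≈ 0.9740

r ≈ 0.9740


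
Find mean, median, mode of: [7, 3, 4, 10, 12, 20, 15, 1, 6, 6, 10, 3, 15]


Sorted: [1, 3, 3, 4, 6, 6, 7, 10, 10, 12, 15, 15, 20]
Mean = 112/13
Median = 7
Freq: {7: 1, 3: 2, 4: 1, 10: 2, 12: 1, 20: 1, 15: 2, 1: 1, 6: 2}
Mode: [3, 6, 10, 15]

Mean=112/13, Median=7, Mode=[3, 6, 10, 15]


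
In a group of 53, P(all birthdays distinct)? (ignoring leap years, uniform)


P(all different) = Π(365-i)/365 for i=0..52
= (365/365)×(364/365)×...×(313/365)
= 0.018862

P ≈ 0.0189 ≈ 1.89%


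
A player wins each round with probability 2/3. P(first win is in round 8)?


Geometric: P(X=8) = (1-p)^(k-1)×p = (1/3)^7×2/3 = 2/6561

P(X=8) = 2/6561 ≈ 0.03%


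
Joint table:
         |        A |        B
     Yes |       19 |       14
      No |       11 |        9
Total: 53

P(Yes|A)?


P(Yes|A) = 19/(19+11) = 19/30

P = 19/30 ≈ 63.33%


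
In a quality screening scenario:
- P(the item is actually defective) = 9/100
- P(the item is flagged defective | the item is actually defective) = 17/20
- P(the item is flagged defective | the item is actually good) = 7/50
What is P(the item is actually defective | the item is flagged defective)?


Using Bayes' theorem:
P(A|B) = P(B|A)·P(A) / P(B)

P(the item is flagged defective) = 17/20 × 9/100 + 7/50 × 91/100
= 153/2000 + 637/5000 = 2039/10000

P(the item is actually defective|the item is flagged defective) = (153/2000) / (2039/10000) = 765/2039

P(the item is actually defective|the item is flagged defective) = 765/2039 ≈ 37.52%


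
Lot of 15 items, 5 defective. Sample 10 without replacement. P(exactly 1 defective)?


Hypergeometric: C(5,1)×C(10,9)/C(15,10)
= 5×10/3003 = 50/3003

P(X=1) = 50/3003 ≈ 1.67%


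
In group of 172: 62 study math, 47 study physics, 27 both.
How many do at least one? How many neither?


|A∪B| = 62+47-27 = 82
Neither = 172-82 = 90

At least one: 82; Neither: 90


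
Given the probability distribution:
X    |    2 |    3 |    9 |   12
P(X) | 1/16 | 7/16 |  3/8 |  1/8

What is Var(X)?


E[X] = 101/16
E[X²] = 841/16
Var(X) = E[X²] - (E[X])² = 841/16 - 10201/256 = 3255/256

Var(X) = 3255/256 ≈ 12.7148


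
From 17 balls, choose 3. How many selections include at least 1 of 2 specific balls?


Complement: C(17,3) - C(15,3) = 680 - 455 = 225

225


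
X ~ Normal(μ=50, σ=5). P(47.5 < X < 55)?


z₁=(47.5-50)/5=-0.5, z₂=(55-50)/5=1.0
P = Φ(1.0) - Φ(-0.5) = 0.841345 - 0.308538 = 0.532807 ≈ 0.5328

P(47.5 < X < 55) ≈ 0.5328


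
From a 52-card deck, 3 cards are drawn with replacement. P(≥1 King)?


P(not a King) = 48/52 = 12/13
P(none in 3 draws) = (12/13)^3 = 1728/2197
P(≥1 King) = 1 - 1728/2197 = 469/2197

P = 469/2197 ≈ 21.35%


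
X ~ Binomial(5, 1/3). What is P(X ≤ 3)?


P(X ≤ 3) = Σ P(X=i) for i=0..3
P(X=0) = 32/243
P(X=1) = 80/243
P(X=2) = 80/243
P(X=3) = 40/243
Sum = 232/243

P(X ≤ 3) = 232/243 ≈ 95.47%


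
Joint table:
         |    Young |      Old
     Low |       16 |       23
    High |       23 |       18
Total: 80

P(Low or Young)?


P(Low∨Young) = P(Low) + P(Young) - P(Low∧Young)
= (39 + 39 - 16)/80 = 62/80 = 31/40

P = 31/40 ≈ 77.50%


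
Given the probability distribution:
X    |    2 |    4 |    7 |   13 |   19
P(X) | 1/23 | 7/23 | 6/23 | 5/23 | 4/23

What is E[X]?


E[X] = Σ x·P(X=x)
= (2)×(1/23) + (4)×(7/23) + (7)×(6/23) + (13)×(5/23) + (19)×(4/23)
= 213/23

E[X] = 213/23


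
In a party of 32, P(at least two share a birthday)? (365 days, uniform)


P(all different) = Π(365-i)/365 for i=0..31
= 0.246652
P(match) = 1 - 0.246652 = 0.753348

P ≈ 0.7533 ≈ 75.33%


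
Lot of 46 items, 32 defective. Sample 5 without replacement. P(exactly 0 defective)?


Hypergeometric: C(32,0)×C(14,5)/C(46,5)
= 1×2002/1370754 = 13/8901

P(X=0) = 13/8901 ≈ 0.15%


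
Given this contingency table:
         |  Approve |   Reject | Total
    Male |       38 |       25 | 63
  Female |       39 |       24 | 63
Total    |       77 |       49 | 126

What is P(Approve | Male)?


P(Approve | Male) = 38/(38+25) = 38/63

P(Approve|Male) = 38/63 ≈ 60.32%


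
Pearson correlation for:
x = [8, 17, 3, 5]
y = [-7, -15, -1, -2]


n=4, Σx=33, Σy=-25, Σxy=-324, Σx²=387, Σy²=279
r = (4×(-324) - 33×(-25))/√((4×387 - 33²)(4×279 - (-25)²))
= -471/√(459×491) = -471/√225369 ≈ -471/474.7304 ≈ -0.9921

r ≈ -0.9921


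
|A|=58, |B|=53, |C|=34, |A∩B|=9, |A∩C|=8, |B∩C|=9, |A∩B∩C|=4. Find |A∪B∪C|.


|A∪B∪C| = 58+53+34-9-8-9+4 = 123

|A∪B∪C| = 123


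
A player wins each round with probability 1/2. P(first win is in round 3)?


Geometric: P(X=3) = (1-p)^(k-1)×p = (1/2)^2×1/2 = 1/8

P(X=3) = 1/8 ≈ 12.50%


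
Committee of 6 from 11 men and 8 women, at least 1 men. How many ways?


Count by #men:
  1M,5W: C(11,1)×C(8,5)=616
  2M,4W: C(11,2)×C(8,4)=3850
  3M,3W: C(11,3)×C(8,3)=9240
  4M,2W: C(11,4)×C(8,2)=9240
  5M,1W: C(11,5)×C(8,1)=3696
  6M,0W: C(11,6)×C(8,0)=462
Total = 27104

27104


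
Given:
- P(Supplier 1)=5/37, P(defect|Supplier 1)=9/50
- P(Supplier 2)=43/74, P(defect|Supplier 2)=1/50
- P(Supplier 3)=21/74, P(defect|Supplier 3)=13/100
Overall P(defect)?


P(B) = Σ P(B|Aᵢ)×P(Aᵢ)
  9/50×5/37 = 9/370
  1/50×43/74 = 43/3700
  13/100×21/74 = 273/7400
Sum = 539/7400

P(defect) = 539/7400 ≈ 7.28%


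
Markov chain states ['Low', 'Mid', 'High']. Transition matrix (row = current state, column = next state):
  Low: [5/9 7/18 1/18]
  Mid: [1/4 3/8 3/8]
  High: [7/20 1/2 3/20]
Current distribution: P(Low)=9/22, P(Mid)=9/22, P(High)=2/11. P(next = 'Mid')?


P(next=Mid) = Σᵢ P(now=i)×P(i→Mid)
= 9/22×7/18 + 9/22×3/8 + 2/11×1/2
= 7/44 + 27/176 + 1/11 = 71/176

P = 71/176 ≈ 0.4034


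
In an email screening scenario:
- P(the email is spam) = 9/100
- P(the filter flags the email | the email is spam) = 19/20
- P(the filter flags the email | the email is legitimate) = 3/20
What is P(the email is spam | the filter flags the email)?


Using Bayes' theorem:
P(A|B) = P(B|A)·P(A) / P(B)

P(the filter flags the email) = 19/20 × 9/100 + 3/20 × 91/100
= 171/2000 + 273/2000 = 111/500

P(the email is spam|the filter flags the email) = (171/2000) / (111/500) = 57/148

P(the email is spam|the filter flags the email) = 57/148 ≈ 38.51%


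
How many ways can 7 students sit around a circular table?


Circular arrangements of 7 distinct objects: fix one position to break rotational symmetry.
(n-1)! = 6! = 720

720


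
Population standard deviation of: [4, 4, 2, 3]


Mean = 13/4
  (4-13/4)²=9/16
  (4-13/4)²=9/16
  (2-13/4)²=25/16
  (3-13/4)²=1/16
Σ(x-μ)² = 11/4
σ² = (11/4)/4 = 11/16

σ = √(11/16) ≈ 0.8292


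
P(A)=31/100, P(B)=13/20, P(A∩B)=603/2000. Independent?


P(A)×P(B) = 403/2000
P(A∩B) = 603/2000
Not equal → NOT independent

No, not independent


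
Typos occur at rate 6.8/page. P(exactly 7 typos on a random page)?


Poisson(λ=6.8): P(X=7) = e^(-λ)×λ^k/k!
= e^(-6.8) × 6.8^7 / 7!
≈ 0.001113775148 × 672298.881843 / 5040 ≈ 0.148569

P(X=7) ≈ 0.148569 ≈ 14.86%


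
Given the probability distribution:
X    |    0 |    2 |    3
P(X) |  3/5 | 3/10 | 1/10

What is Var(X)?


E[X] = 9/10
E[X²] = 21/10
Var(X) = E[X²] - (E[X])² = 21/10 - 81/100 = 129/100

Var(X) = 129/100 ≈ 1.2900


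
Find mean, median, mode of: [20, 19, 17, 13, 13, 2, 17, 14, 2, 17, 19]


Sorted: [2, 2, 13, 13, 14, 17, 17, 17, 19, 19, 20]
Mean = 153/11
Median = 17
Freq: {20: 1, 19: 2, 17: 3, 13: 2, 2: 2, 14: 1}
Mode: [17]

Mean=153/11, Median=17, Mode=17


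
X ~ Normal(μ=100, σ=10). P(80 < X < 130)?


z₁=(80-100)/10=-2.0, z₂=(130-100)/10=3.0
P = Φ(3.0) - Φ(-2.0) = 0.998650 - 0.022750 = 0.975900 ≈ 0.9759

P(80 < X < 130) ≈ 0.9759


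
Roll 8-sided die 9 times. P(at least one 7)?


P(no 7)^9 = (7/8)^9 = 40353607/134217728
P(≥1) = 1 - 40353607/134217728 = 93864121/134217728

P = 93864121/134217728 ≈ 69.93%


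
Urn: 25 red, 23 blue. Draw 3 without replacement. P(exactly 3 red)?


Hypergeometric: C(25,3)×C(23,0)/C(48,3)
= 2300×1/17296 = 25/188

P(X=3) = 25/188 ≈ 13.30%


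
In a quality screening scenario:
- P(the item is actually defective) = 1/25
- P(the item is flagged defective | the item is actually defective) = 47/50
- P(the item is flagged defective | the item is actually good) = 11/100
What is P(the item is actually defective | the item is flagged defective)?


Using Bayes' theorem:
P(A|B) = P(B|A)·P(A) / P(B)

P(the item is flagged defective) = 47/50 × 1/25 + 11/100 × 24/25
= 47/1250 + 66/625 = 179/1250

P(the item is actually defective|the item is flagged defective) = (47/1250) / (179/1250) = 47/179

P(the item is actually defective|the item is flagged defective) = 47/179 ≈ 26.26%


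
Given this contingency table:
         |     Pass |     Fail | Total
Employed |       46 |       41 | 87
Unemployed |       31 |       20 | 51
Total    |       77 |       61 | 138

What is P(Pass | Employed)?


P(Pass | Employed) = 46/(46+41) = 46/87

P(Pass|Employed) = 46/87 ≈ 52.87%


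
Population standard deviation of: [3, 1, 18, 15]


Mean = 37/4
  (3-37/4)²=625/16
  (1-37/4)²=1089/16
  (18-37/4)²=1225/16
  (15-37/4)²=529/16
Σ(x-μ)² = 867/4
σ² = (867/4)/4 = 867/16

σ = √(867/16) ≈ 7.3612


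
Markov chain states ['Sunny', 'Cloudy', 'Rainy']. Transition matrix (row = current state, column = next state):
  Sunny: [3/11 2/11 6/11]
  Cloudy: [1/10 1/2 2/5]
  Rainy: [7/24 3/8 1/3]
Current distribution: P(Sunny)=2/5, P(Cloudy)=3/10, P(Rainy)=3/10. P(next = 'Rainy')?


P(next=Rainy) = Σᵢ P(now=i)×P(i→Rainy)
= 2/5×6/11 + 3/10×2/5 + 3/10×1/3
= 12/55 + 3/25 + 1/10 = 241/550

P = 241/550 ≈ 0.4382


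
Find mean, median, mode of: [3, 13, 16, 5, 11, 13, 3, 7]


Sorted: [3, 3, 5, 7, 11, 13, 13, 16]
Mean = 71/8
Median = 9
Freq: {3: 2, 13: 2, 16: 1, 5: 1, 11: 1, 7: 1}
Mode: [3, 13]

Mean=71/8, Median=9, Mode=[3, 13]


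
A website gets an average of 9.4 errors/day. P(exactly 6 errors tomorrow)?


Poisson(λ=9.4): P(X=6) = e^(-λ)×λ^k/k!
= e^(-9.4) × 9.4^6 / 6!
≈ 8.272406556e-05 × 689869.781056 / 720 ≈ 0.079262

P(X=6) ≈ 0.079262 ≈ 7.93%


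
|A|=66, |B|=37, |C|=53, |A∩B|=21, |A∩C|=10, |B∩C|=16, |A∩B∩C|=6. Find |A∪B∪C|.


|A∪B∪C| = 66+37+53-21-10-16+6 = 115

|A∪B∪C| = 115


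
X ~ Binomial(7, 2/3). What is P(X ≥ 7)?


P(X ≥ 7) = Σ P(X=i) for i=7..7
P(X=7) = 128/2187
Sum = 128/2187

P(X ≥ 7) = 128/2187 ≈ 5.85%


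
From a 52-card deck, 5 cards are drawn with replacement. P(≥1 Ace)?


P(not a Ace) = 48/52 = 12/13
P(none in 5 draws) = (12/13)^5 = 248832/371293
P(≥1 Ace) = 1 - 248832/371293 = 122461/371293

P = 122461/371293 ≈ 32.98%


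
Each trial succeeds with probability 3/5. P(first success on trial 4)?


Geometric: P(X=4) = (1-p)^(k-1)×p = (2/5)^3×3/5 = 24/625

P(X=4) = 24/625 ≈ 3.84%


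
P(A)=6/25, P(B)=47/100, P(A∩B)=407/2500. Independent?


P(A)×P(B) = 141/1250
P(A∩B) = 407/2500
Not equal → NOT independent

No, not independent


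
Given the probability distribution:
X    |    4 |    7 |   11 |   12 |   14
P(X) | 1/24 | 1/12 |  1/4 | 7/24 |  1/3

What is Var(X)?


E[X] = 35/3
E[X²] = 427/3
Var(X) = E[X²] - (E[X])² = 427/3 - 1225/9 = 56/9

Var(X) = 56/9 ≈ 6.2222


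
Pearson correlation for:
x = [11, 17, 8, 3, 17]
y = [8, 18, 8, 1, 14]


n=5, Σx=56, Σy=49, Σxy=699, Σx²=772, Σy²=649
r = (5×699 - 56×49)/√((5×772 - 56²)(5×649 - 49²))
= 751/√(724×844) = 751/√611056 ≈ 751/781.7007 ≈ 0.9607

r ≈ 0.9607


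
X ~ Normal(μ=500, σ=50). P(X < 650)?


z = (650-500)/50 = 3.0
P(Z < 3.0) = 0.9987

P(X < 650) ≈ 0.9987


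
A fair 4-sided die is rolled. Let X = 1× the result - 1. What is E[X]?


E[die] = (1+4)/2 = 5/2
E[X] = 1×5/2 - 1 = 3/2

E[X] = 3/2


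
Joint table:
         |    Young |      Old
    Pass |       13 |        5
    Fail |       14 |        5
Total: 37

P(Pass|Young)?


P(Pass|Young) = 13/(13+14) = 13/27

P = 13/27 ≈ 48.15%


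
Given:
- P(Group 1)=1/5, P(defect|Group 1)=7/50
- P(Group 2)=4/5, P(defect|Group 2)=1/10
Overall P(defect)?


P(B) = Σ P(B|Aᵢ)×P(Aᵢ)
  7/50×1/5 = 7/250
  1/10×4/5 = 2/25
Sum = 27/250

P(defect) = 27/250 ≈ 10.80%


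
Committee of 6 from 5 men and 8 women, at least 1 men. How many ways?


Count by #men:
  1M,5W: C(5,1)×C(8,5)=280
  2M,4W: C(5,2)×C(8,4)=700
  3M,3W: C(5,3)×C(8,3)=560
  4M,2W: C(5,4)×C(8,2)=140
  5M,1W: C(5,5)×C(8,1)=8
Total = 1688

1688


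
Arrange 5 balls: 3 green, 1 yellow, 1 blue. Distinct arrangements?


5!/(3!×1!×1!) = 20

20


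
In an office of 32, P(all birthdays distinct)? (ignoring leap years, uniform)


P(all different) = Π(365-i)/365 for i=0..31
= (365/365)×(364/365)×...×(334/365)
= 0.246652

P ≈ 0.2467 ≈ 24.67%


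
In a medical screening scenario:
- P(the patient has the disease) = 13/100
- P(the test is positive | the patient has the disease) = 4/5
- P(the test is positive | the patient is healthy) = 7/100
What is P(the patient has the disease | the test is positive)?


Using Bayes' theorem:
P(A|B) = P(B|A)·P(A) / P(B)

P(the test is positive) = 4/5 × 13/100 + 7/100 × 87/100
= 13/125 + 609/10000 = 1649/10000

P(the patient has the disease|the test is positive) = (13/125) / (1649/10000) = 1040/1649

P(the patient has the disease|the test is positive) = 1040/1649 ≈ 63.07%


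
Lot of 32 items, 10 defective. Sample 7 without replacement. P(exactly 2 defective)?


Hypergeometric: C(10,2)×C(22,5)/C(32,7)
= 45×26334/3365856 = 65835/186992

P(X=2) = 65835/186992 ≈ 35.21%


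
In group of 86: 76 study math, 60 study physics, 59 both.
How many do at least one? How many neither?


|A∪B| = 76+60-59 = 77
Neither = 86-77 = 9

At least one: 77; Neither: 9


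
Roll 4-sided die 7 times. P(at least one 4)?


P(no 4)^7 = (3/4)^7 = 2187/16384
P(≥1) = 1 - 2187/16384 = 14197/16384

P = 14197/16384 ≈ 86.65%


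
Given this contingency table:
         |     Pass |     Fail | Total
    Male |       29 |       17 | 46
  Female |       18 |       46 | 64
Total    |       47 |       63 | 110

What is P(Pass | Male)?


P(Pass | Male) = 29/(29+17) = 29/46

P(Pass|Male) = 29/46 ≈ 63.04%


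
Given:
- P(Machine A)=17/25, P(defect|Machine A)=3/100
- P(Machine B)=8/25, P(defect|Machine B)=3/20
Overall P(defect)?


P(B) = Σ P(B|Aᵢ)×P(Aᵢ)
  3/100×17/25 = 51/2500
  3/20×8/25 = 6/125
Sum = 171/2500

P(defect) = 171/2500 ≈ 6.84%


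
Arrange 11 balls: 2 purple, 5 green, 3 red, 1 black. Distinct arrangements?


11!/(2!×5!×3!×1!) = 27720

27720


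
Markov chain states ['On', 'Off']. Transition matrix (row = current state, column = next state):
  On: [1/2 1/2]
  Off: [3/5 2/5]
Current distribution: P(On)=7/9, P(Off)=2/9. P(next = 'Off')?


P(next=Off) = Σᵢ P(now=i)×P(i→Off)
= 7/9×1/2 + 2/9×2/5
= 7/18 + 4/45 = 43/90

P = 43/90 ≈ 0.4778


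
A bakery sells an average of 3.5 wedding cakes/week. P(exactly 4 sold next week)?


Poisson(λ=3.5): P(X=4) = e^(-λ)×λ^k/k!
= e^(-3.5) × 3.5^4 / 4!
≈ 0.03019738342 × 150.0625 / 24 ≈ 0.188812

P(X=4) ≈ 0.188812 ≈ 18.88%


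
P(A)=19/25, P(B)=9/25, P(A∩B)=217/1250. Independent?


P(A)×P(B) = 171/625
P(A∩B) = 217/1250
Not equal → NOT independent

No, not independent


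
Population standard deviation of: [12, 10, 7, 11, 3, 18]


Mean = 61/6
  (12-61/6)²=121/36
  (10-61/6)²=1/36
  (7-61/6)²=361/36
  (11-61/6)²=25/36
  (3-61/6)²=1849/36
  (18-61/6)²=2209/36
Σ(x-μ)² = 761/6
σ² = (761/6)/6 = 761/36

σ = √(761/36) ≈ 4.5977


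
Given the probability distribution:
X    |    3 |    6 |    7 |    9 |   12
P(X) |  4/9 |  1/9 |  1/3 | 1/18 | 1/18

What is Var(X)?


E[X] = 11/2
E[X²] = 221/6
Var(X) = E[X²] - (E[X])² = 221/6 - 121/4 = 79/12

Var(X) = 79/12 ≈ 6.5833


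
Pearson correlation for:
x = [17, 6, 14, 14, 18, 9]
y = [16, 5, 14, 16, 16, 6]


n=6, Σx=78, Σy=73, Σxy=1064, Σx²=1122, Σy²=1025
r = (6×1064 - 78×73)/√((6×1122 - 78²)(6×1025 - 73²))
= 690/√(648×821) = 690/√532008 ≈ 690/729.3888 ≈ 0.9460

r ≈ 0.9460


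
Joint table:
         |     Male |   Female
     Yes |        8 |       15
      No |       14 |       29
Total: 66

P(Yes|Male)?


P(Yes|Male) = 8/(8+14) = 8/22 = 4/11

P = 4/11 ≈ 36.36%


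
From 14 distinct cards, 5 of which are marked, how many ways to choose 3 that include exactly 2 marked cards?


Choose 2 of the 5 marked cards and 1 of the other 9 cards:
C(5,2)×C(9,1) = 10×9 = 90

90


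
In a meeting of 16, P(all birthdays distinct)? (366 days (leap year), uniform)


P(all different) = Π(366-i)/366 for i=0..15
= (366/366)×(365/366)×...×(351/366)
= 0.717059

P ≈ 0.7171 ≈ 71.71%


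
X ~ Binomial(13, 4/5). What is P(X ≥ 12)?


P(X ≥ 12) = Σ P(X=i) for i=12..13
P(X=12) = 218103808/1220703125
P(X=13) = 67108864/1220703125
Sum = 285212672/1220703125

P(X ≥ 12) = 285212672/1220703125 ≈ 23.36%


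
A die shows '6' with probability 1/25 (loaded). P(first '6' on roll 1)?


Geometric: P(X=1) = (1-p)^(k-1)×p = (24/25)^0×1/25 = 1/25

P(X=1) = 1/25 ≈ 4.00%


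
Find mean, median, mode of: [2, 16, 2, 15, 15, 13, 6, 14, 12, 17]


Sorted: [2, 2, 6, 12, 13, 14, 15, 15, 16, 17]
Mean = 112/10 = 56/5
Median = 27/2
Freq: {2: 2, 16: 1, 15: 2, 13: 1, 6: 1, 14: 1, 12: 1, 17: 1}
Mode: [2, 15]

Mean=56/5, Median=27/2, Mode=[2, 15]


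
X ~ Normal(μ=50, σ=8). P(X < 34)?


z = (34-50)/8 = -2.0
P(Z < -2.0) = 0.0228

P(X < 34) ≈ 0.0228


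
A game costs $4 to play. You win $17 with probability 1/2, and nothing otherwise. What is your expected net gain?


E[gain] = (17-4)×1/2 + (-4)×1/2
= 13/2 - 2 = 9/2

Expected net gain = $9/2 ≈ $4.50


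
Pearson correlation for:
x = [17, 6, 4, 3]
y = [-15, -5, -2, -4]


n=4, Σx=30, Σy=-26, Σxy=-305, Σx²=350, Σy²=270
r = (4×(-305) - 30×(-26))/√((4×350 - 30²)(4×270 - (-26)²))
= -440/√(500×404) = -440/√202000 ≈ -440/449.4441 ≈ -0.9790

r ≈ -0.9790


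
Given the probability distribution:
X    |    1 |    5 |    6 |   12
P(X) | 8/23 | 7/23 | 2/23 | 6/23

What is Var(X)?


E[X] = 127/23
E[X²] = 1119/23
Var(X) = E[X²] - (E[X])² = 1119/23 - 16129/529 = 9608/529

Var(X) = 9608/529 ≈ 18.1626


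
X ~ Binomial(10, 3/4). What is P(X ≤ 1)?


P(X ≤ 1) = Σ P(X=i) for i=0..1
P(X=0) = 1/1048576
P(X=1) = 15/524288
Sum = 31/1048576

P(X ≤ 1) = 31/1048576 ≈ 0.00%


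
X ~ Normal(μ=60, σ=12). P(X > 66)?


z = (66-60)/12 = 0.5
P(X > 66) = 1 - P(Z ≤ 0.5) = 1 - 0.6915 = 0.3085

P(X > 66) ≈ 0.3085


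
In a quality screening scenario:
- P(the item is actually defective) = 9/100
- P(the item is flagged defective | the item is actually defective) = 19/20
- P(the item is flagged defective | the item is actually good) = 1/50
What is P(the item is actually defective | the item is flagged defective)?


Using Bayes' theorem:
P(A|B) = P(B|A)·P(A) / P(B)

P(the item is flagged defective) = 19/20 × 9/100 + 1/50 × 91/100
= 171/2000 + 91/5000 = 1037/10000

P(the item is actually defective|the item is flagged defective) = (171/2000) / (1037/10000) = 855/1037

P(the item is actually defective|the item is flagged defective) = 855/1037 ≈ 82.45%


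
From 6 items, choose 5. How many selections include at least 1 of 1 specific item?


Complement: C(6,5) - C(5,5) = 6 - 1 = 5

5


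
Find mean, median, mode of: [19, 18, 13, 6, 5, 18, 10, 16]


Sorted: [5, 6, 10, 13, 16, 18, 18, 19]
Mean = 105/8
Median = 29/2
Freq: {19: 1, 18: 2, 13: 1, 6: 1, 5: 1, 10: 1, 16: 1}
Mode: [18]

Mean=105/8, Median=29/2, Mode=18


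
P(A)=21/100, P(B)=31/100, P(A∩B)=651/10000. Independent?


P(A)×P(B) = 651/10000
P(A∩B) = 651/10000
Equal ✓ → Independent

Yes, independent


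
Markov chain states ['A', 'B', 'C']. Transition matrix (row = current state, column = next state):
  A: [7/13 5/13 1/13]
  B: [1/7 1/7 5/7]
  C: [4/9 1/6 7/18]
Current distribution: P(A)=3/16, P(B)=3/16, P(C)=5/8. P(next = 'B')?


P(next=B) = Σᵢ P(now=i)×P(i→B)
= 3/16×5/13 + 3/16×1/7 + 5/8×1/6
= 15/208 + 3/112 + 5/48 = 887/4368

P = 887/4368 ≈ 0.2031


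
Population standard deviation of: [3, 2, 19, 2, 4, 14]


Mean = 44/6 = 22/3
  (3-22/3)²=169/9
  (2-22/3)²=256/9
  (19-22/3)²=1225/9
  (2-22/3)²=256/9
  (4-22/3)²=100/9
  (14-22/3)²=400/9
Σ(x-μ)² = 802/3
σ² = (802/3)/6 = 401/9

σ = √(401/9) ≈ 6.6750


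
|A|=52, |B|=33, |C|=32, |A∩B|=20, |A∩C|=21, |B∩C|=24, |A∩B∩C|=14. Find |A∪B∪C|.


|A∪B∪C| = 52+33+32-20-21-24+14 = 66

|A∪B∪C| = 66


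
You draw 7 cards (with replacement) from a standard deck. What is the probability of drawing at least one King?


P(not a King) = 48/52 = 12/13
P(none in 7 draws) = (12/13)^7 = 35831808/62748517
P(≥1 King) = 1 - 35831808/62748517 = 26916709/62748517

P = 26916709/62748517 ≈ 42.90%


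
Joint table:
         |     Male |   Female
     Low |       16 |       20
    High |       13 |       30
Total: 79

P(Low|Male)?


P(Low|Male) = 16/(16+13) = 16/29

P = 16/29 ≈ 55.17%


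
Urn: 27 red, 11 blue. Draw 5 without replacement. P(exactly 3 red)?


Hypergeometric: C(27,3)×C(11,2)/C(38,5)
= 2925×55/501942 = 53625/167314

P(X=3) = 53625/167314 ≈ 32.05%


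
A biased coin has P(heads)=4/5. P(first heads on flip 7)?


Geometric: P(X=7) = (1-p)^(k-1)×p = (1/5)^6×4/5 = 4/78125

P(X=7) = 4/78125 ≈ 0.01%


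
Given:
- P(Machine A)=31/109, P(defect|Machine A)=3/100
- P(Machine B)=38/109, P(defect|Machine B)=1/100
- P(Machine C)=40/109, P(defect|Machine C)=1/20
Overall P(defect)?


P(B) = Σ P(B|Aᵢ)×P(Aᵢ)
  3/100×31/109 = 93/10900
  1/100×38/109 = 19/5450
  1/20×40/109 = 2/109
Sum = 331/10900

P(defect) = 331/10900 ≈ 3.04%


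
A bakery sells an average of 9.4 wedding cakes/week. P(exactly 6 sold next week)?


Poisson(λ=9.4): P(X=6) = e^(-λ)×λ^k/k!
= e^(-9.4) × 9.4^6 / 6!
≈ 8.272406556e-05 × 689869.781056 / 720 ≈ 0.079262

P(X=6) ≈ 0.079262 ≈ 7.93%


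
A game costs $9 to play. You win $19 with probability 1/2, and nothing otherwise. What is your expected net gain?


E[gain] = (19-9)×1/2 + (-9)×1/2
= 5 - 9/2 = 1/2

Expected net gain = $1/2 ≈ $0.50


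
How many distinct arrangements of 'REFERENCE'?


Letters: 9, freq: {'R': 2, 'E': 4, 'F': 1, 'N': 1, 'C': 1}
9!/(2!×4!×1!×1!×1!) = 362880/48 = 7560

7560


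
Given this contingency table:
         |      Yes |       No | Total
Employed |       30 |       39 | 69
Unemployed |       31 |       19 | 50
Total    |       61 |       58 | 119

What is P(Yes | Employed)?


P(Yes | Employed) = 30/(30+39) = 30/69 = 10/23

P(Yes|Employed) = 10/23 ≈ 43.48%


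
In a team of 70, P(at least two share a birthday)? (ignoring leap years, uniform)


P(all different) = Π(365-i)/365 for i=0..69
= 0.000840
P(match) = 1 - 0.000840 = 0.999160

P ≈ 0.9992 ≈ 99.92%


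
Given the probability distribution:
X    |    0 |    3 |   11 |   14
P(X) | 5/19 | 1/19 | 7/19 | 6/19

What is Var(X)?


E[X] = 164/19
E[X²] = 2032/19
Var(X) = E[X²] - (E[X])² = 2032/19 - 26896/361 = 11712/361

Var(X) = 11712/361 ≈ 32.4432


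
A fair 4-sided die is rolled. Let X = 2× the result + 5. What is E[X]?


E[die] = (1+4)/2 = 5/2
E[X] = 2×5/2 + 5 = 10

E[X] = 10


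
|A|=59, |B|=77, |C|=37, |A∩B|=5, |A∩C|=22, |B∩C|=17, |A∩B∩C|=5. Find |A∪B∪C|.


|A∪B∪C| = 59+77+37-5-22-17+5 = 134

|A∪B∪C| = 134


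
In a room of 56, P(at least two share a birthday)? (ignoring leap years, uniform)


P(all different) = Π(365-i)/365 for i=0..55
= 0.011668
P(match) = 1 - 0.011668 = 0.988332

P ≈ 0.9883 ≈ 98.83%


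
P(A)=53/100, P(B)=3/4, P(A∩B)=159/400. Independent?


P(A)×P(B) = 159/400
P(A∩B) = 159/400
Equal ✓ → Independent

Yes, independent


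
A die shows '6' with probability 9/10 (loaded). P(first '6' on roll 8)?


Geometric: P(X=8) = (1-p)^(k-1)×p = (1/10)^7×9/10 = 9/100000000

P(X=8) = 9/100000000 ≈ 0.00%


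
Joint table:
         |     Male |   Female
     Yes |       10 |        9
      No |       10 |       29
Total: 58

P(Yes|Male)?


P(Yes|Male) = 10/(10+10) = 10/20 = 1/2

P = 1/2 ≈ 50.00%


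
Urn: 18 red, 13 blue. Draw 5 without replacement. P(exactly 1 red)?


Hypergeometric: C(18,1)×C(13,4)/C(31,5)
= 18×715/169911 = 1430/18879

P(X=1) = 1430/18879 ≈ 7.57%


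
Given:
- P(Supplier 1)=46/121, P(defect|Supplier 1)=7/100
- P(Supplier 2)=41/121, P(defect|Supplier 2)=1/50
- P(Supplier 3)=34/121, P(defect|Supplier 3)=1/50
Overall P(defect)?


P(B) = Σ P(B|Aᵢ)×P(Aᵢ)
  7/100×46/121 = 161/6050
  1/50×41/121 = 41/6050
  1/50×34/121 = 17/3025
Sum = 118/3025

P(defect) = 118/3025 ≈ 3.90%


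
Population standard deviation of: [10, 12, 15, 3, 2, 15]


Mean = 57/6 = 19/2
  (10-19/2)²=1/4
  (12-19/2)²=25/4
  (15-19/2)²=121/4
  (3-19/2)²=169/4
  (2-19/2)²=225/4
  (15-19/2)²=121/4
Σ(x-μ)² = 331/2
σ² = (331/2)/6 = 331/12

σ = √(331/12) ≈ 5.2520


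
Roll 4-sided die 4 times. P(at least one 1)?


P(no 1)^4 = (3/4)^4 = 81/256
P(≥1) = 1 - 81/256 = 175/256

P = 175/256 ≈ 68.36%


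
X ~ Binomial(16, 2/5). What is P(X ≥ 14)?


P(X ≥ 14) = Σ P(X=i) for i=14..16
P(X=14) = 3538944/30517578125
P(X=15) = 1572864/152587890625
P(X=16) = 65536/152587890625
Sum = 3866624/30517578125

P(X ≥ 14) = 3866624/30517578125 ≈ 0.01%


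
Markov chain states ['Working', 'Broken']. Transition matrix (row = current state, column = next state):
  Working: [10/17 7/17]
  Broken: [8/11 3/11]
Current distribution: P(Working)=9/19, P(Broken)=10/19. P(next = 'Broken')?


P(next=Broken) = Σᵢ P(now=i)×P(i→Broken)
= 9/19×7/17 + 10/19×3/11
= 63/323 + 30/209 = 1203/3553

P = 1203/3553 ≈ 0.3386


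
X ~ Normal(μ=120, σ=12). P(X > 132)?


z = (132-120)/12 = 1.0
P(X > 132) = 1 - P(Z ≤ 1.0) = 1 - 0.8413 = 0.1587

P(X > 132) ≈ 0.1587


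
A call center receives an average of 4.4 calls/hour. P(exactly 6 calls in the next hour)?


Poisson(λ=4.4): P(X=6) = e^(-λ)×λ^k/k!
= e^(-4.4) × 4.4^6 / 6!
≈ 0.0122773399 × 7256.313856 / 720 ≈ 0.123734

P(X=6) ≈ 0.123734 ≈ 12.37%


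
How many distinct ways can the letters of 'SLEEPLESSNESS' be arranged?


Letters: 13, freq: {'S': 5, 'L': 2, 'E': 4, 'P': 1, 'N': 1}
13!/(5!×2!×4!×1!×1!) = 6227020800/5760 = 1081080

1081080


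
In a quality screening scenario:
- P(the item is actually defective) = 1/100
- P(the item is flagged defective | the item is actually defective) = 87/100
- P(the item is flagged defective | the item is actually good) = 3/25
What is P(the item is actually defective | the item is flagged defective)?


Using Bayes' theorem:
P(A|B) = P(B|A)·P(A) / P(B)

P(the item is flagged defective) = 87/100 × 1/100 + 3/25 × 99/100
= 87/10000 + 297/2500 = 51/400

P(the item is actually defective|the item is flagged defective) = (87/10000) / (51/400) = 29/425

P(the item is actually defective|the item is flagged defective) = 29/425 ≈ 6.82%


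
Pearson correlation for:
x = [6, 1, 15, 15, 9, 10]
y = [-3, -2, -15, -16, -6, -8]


n=6, Σx=56, Σy=-50, Σxy=-619, Σx²=668, Σy²=594
r = (6×(-619) - 56×(-50))/√((6×668 - 56²)(6×594 - (-50)²))
= -914/√(872×1064) = -914/√927808 ≈ -914/963.2279 ≈ -0.9489

r ≈ -0.9489


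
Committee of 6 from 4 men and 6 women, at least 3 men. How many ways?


Count by #men:
  3M,3W: C(4,3)×C(6,3)=80
  4M,2W: C(4,4)×C(6,2)=15
Total = 95

95


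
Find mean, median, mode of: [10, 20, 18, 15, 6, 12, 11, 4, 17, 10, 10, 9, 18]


Sorted: [4, 6, 9, 10, 10, 10, 11, 12, 15, 17, 18, 18, 20]
Mean = 160/13
Median = 11
Freq: {10: 3, 20: 1, 18: 2, 15: 1, 6: 1, 12: 1, 11: 1, 4: 1, 17: 1, 9: 1}
Mode: [10]

Mean=160/13, Median=11, Mode=10


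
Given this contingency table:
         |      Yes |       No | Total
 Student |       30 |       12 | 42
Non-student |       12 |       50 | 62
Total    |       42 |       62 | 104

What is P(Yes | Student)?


P(Yes | Student) = 30/(30+12) = 30/42 = 5/7

P(Yes|Student) = 5/7 ≈ 71.43%


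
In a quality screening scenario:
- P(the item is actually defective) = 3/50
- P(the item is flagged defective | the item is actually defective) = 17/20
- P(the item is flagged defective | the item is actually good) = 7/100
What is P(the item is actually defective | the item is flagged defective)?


Using Bayes' theorem:
P(A|B) = P(B|A)·P(A) / P(B)

P(the item is flagged defective) = 17/20 × 3/50 + 7/100 × 47/50
= 51/1000 + 329/5000 = 73/625

P(the item is actually defective|the item is flagged defective) = (51/1000) / (73/625) = 255/584

P(the item is actually defective|the item is flagged defective) = 255/584 ≈ 43.66%


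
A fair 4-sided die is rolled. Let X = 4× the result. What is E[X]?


E[die] = (1+4)/2 = 5/2
E[X] = 4 × 5/2 = 10

E[X] = 10


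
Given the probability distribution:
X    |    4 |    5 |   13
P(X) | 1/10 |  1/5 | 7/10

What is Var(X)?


E[X] = 21/2
E[X²] = 1249/10
Var(X) = E[X²] - (E[X])² = 1249/10 - 441/4 = 293/20

Var(X) = 293/20 ≈ 14.6500


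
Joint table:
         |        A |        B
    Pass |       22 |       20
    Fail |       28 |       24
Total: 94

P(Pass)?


P(Pass) = (22+20)/94 = 42/94 = 21/47

P(Pass) = 21/47 ≈ 44.68%


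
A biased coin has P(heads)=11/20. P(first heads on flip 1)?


Geometric: P(X=1) = (1-p)^(k-1)×p = (9/20)^0×11/20 = 11/20

P(X=1) = 11/20 ≈ 55.00%


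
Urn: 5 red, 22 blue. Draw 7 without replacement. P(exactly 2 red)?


Hypergeometric: C(5,2)×C(22,5)/C(27,7)
= 10×26334/888030 = 266/897

P(X=2) = 266/897 ≈ 29.65%


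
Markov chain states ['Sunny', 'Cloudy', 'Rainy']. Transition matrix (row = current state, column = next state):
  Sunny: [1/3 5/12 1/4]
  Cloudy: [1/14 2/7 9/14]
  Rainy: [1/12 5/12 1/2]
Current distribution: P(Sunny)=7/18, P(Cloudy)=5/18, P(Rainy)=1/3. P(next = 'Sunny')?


P(next=Sunny) = Σᵢ P(now=i)×P(i→Sunny)
= 7/18×1/3 + 5/18×1/14 + 1/3×1/12
= 7/54 + 5/252 + 1/36 = 67/378

P = 67/378 ≈ 0.1772


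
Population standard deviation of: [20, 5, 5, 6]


Mean = 36/4 = 9
  (20-9)²=121
  (5-9)²=16
  (5-9)²=16
  (6-9)²=9
Σ(x-μ)² = 162
σ² = 162/4 = 81/2

σ = √(81/2) ≈ 6.3640


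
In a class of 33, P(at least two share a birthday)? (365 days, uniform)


P(all different) = Π(365-i)/365 for i=0..32
= 0.225028
P(match) = 1 - 0.225028 = 0.774972

P ≈ 0.7750 ≈ 77.50%


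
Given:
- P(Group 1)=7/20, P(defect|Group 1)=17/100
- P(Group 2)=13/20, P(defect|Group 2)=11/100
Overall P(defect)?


P(B) = Σ P(B|Aᵢ)×P(Aᵢ)
  17/100×7/20 = 119/2000
  11/100×13/20 = 143/2000
Sum = 131/1000

P(defect) = 131/1000 ≈ 13.10%


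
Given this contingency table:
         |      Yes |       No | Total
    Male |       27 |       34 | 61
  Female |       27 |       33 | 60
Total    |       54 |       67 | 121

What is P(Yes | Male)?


P(Yes | Male) = 27/(27+34) = 27/61

P(Yes|Male) = 27/61 ≈ 44.26%


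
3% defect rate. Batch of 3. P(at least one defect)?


P(all good) = (97/100)^3 = 912673/1000000
P(≥1 defect) = 87327/1000000

P = 87327/1000000 ≈ 8.73%


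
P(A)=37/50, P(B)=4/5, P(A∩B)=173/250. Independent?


P(A)×P(B) = 74/125
P(A∩B) = 173/250
Not equal → NOT independent

No, not independent


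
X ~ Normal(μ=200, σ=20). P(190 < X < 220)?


z₁=(190-200)/20=-0.5, z₂=(220-200)/20=1.0
P = Φ(1.0) - Φ(-0.5) = 0.841345 - 0.308538 = 0.532807 ≈ 0.5328

P(190 < X < 220) ≈ 0.5328


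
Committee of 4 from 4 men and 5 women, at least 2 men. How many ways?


Count by #men:
  2M,2W: C(4,2)×C(5,2)=60
  3M,1W: C(4,3)×C(5,1)=20
  4M,0W: C(4,4)×C(5,0)=1
Total = 81

81


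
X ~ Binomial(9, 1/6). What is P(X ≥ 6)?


P(X ≥ 6) = Σ P(X=i) for i=6..9
P(X=6) = 875/839808
P(X=7) = 25/279936
P(X=8) = 5/1119744
P(X=9) = 1/10077696
Sum = 5723/5038848

P(X ≥ 6) = 5723/5038848 ≈ 0.11%


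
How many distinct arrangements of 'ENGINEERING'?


Letters: 11, freq: {'E': 3, 'N': 3, 'G': 2, 'I': 2, 'R': 1}
11!/(3!×3!×2!×2!×1!) = 39916800/144 = 277200

277200


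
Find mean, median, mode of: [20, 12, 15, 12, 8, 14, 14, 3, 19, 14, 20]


Sorted: [3, 8, 12, 12, 14, 14, 14, 15, 19, 20, 20]
Mean = 151/11
Median = 14
Freq: {20: 2, 12: 2, 15: 1, 8: 1, 14: 3, 3: 1, 19: 1}
Mode: [14]

Mean=151/11, Median=14, Mode=14


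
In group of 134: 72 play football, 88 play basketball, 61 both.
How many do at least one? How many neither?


|A∪B| = 72+88-61 = 99
Neither = 134-99 = 35

At least one: 99; Neither: 35


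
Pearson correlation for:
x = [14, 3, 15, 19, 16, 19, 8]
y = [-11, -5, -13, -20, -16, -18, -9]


n=7, Σx=94, Σy=-92, Σxy=-1414, Σx²=1472, Σy²=1376
r = (7×(-1414) - 94×(-92))/√((7×1472 - 94²)(7×1376 - (-92)²))
= -1250/√(1468×1168) = -1250/√1714624 ≈ -1250/1309.4365 ≈ -0.9546

r ≈ -0.9546


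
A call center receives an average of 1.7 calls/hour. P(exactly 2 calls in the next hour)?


Poisson(λ=1.7): P(X=2) = e^(-λ)×λ^k/k!
= e^(-1.7) × 1.7^2 / 2!
≈ 0.1826835241 × 2.89 / 2 ≈ 0.263978

P(X=2) ≈ 0.263978 ≈ 26.40%


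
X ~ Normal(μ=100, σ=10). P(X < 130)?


z = (130-100)/10 = 3.0
P(Z < 3.0) = 0.9987

P(X < 130) ≈ 0.9987


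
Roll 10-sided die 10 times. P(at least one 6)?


P(no 6)^10 = (9/10)^10 = 3486784401/10000000000
P(≥1) = 1 - 3486784401/10000000000 = 6513215599/10000000000

P = 6513215599/10000000000 ≈ 65.13%


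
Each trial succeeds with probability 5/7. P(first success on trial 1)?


Geometric: P(X=1) = (1-p)^(k-1)×p = (2/7)^0×5/7 = 5/7

P(X=1) = 5/7 ≈ 71.43%


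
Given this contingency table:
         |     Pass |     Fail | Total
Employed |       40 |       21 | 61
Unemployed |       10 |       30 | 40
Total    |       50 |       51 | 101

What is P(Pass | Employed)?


P(Pass | Employed) = 40/(40+21) = 40/61

P(Pass|Employed) = 40/61 ≈ 65.57%


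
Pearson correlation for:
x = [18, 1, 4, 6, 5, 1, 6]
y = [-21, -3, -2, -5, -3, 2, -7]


n=7, Σx=41, Σy=-39, Σxy=-474, Σx²=439, Σy²=541
r = (7×(-474) - 41×(-39))/√((7×439 - 41²)(7×541 - (-39)²))
= -1719/√(1392×2266) = -1719/√3154272 ≈ -1719/1776.0270 ≈ -0.9679

r ≈ -0.9679


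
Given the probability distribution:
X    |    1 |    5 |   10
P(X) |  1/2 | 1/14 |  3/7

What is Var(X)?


E[X] = 36/7
E[X²] = 316/7
Var(X) = E[X²] - (E[X])² = 316/7 - 1296/49 = 916/49

Var(X) = 916/49 ≈ 18.6939


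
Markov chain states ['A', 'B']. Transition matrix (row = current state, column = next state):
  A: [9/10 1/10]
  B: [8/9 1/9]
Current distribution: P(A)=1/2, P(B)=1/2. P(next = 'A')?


P(next=A) = Σᵢ P(now=i)×P(i→A)
= 1/2×9/10 + 1/2×8/9
= 9/20 + 4/9 = 161/180

P = 161/180 ≈ 0.8944


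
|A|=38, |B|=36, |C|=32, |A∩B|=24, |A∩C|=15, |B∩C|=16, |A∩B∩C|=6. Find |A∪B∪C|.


|A∪B∪C| = 38+36+32-24-15-16+6 = 57

|A∪B∪C| = 57


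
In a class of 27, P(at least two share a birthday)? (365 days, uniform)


P(all different) = Π(365-i)/365 for i=0..26
= 0.373141
P(match) = 1 - 0.373141 = 0.626859

P ≈ 0.6269 ≈ 62.69%


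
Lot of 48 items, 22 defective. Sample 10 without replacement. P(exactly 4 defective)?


Hypergeometric: C(22,4)×C(26,6)/C(48,10)
= 7315×230230/6540715896 = 256025/994332

P(X=4) = 256025/994332 ≈ 25.75%


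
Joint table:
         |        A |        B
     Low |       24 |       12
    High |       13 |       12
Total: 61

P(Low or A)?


P(Low∨A) = P(Low) + P(A) - P(Low∧A)
= (36 + 37 - 24)/61 = 49/61

P = 49/61 ≈ 80.33%


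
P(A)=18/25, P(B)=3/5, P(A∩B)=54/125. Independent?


P(A)×P(B) = 54/125
P(A∩B) = 54/125
Equal ✓ → Independent

Yes, independent


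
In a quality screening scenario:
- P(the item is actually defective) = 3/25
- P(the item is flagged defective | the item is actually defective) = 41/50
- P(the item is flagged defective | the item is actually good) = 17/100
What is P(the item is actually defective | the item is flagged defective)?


Using Bayes' theorem:
P(A|B) = P(B|A)·P(A) / P(B)

P(the item is flagged defective) = 41/50 × 3/25 + 17/100 × 22/25
= 123/1250 + 187/1250 = 31/125

P(the item is actually defective|the item is flagged defective) = (123/1250) / (31/125) = 123/310

P(the item is actually defective|the item is flagged defective) = 123/310 ≈ 39.68%


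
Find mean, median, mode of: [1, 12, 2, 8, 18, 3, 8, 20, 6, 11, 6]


Sorted: [1, 2, 3, 6, 6, 8, 8, 11, 12, 18, 20]
Mean = 95/11
Median = 8
Freq: {1: 1, 12: 1, 2: 1, 8: 2, 18: 1, 3: 1, 20: 1, 6: 2, 11: 1}
Mode: [6, 8]

Mean=95/11, Median=8, Mode=[6, 8]


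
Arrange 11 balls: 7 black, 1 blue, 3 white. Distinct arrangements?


11!/(7!×1!×3!) = 1320

1320


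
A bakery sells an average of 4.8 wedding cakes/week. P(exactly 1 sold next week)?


Poisson(λ=4.8): P(X=1) = e^(-λ)×λ^k/k!
= e^(-4.8) × 4.8^1 / 1!
≈ 0.008229747049 × 4.8 / 1 ≈ 0.039503

P(X=1) ≈ 0.039503 ≈ 3.95%


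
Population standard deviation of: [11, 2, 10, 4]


Mean = 27/4
  (11-27/4)²=289/16
  (2-27/4)²=361/16
  (10-27/4)²=169/16
  (4-27/4)²=121/16
Σ(x-μ)² = 235/4
σ² = (235/4)/4 = 235/16

σ = √(235/16) ≈ 3.8324


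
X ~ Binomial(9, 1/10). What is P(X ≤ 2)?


P(X ≤ 2) = Σ P(X=i) for i=0..2
P(X=0) = 387420489/1000000000
P(X=1) = 387420489/1000000000
P(X=2) = 43046721/250000000
Sum = 473513931/500000000

P(X ≤ 2) = 473513931/500000000 ≈ 94.70%


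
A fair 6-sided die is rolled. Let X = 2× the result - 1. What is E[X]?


E[die] = (1+6)/2 = 7/2
E[X] = 2×7/2 - 1 = 6

E[X] = 6


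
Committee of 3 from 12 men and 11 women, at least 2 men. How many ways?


Count by #men:
  2M,1W: C(12,2)×C(11,1)=726
  3M,0W: C(12,3)×C(11,0)=220
Total = 946

946


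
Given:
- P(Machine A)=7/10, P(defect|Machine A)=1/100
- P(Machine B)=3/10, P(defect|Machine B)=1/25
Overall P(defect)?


P(B) = Σ P(B|Aᵢ)×P(Aᵢ)
  1/100×7/10 = 7/1000
  1/25×3/10 = 3/250
Sum = 19/1000

P(defect) = 19/1000 ≈ 1.90%


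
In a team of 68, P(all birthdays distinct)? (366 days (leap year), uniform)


P(all different) = Π(366-i)/366 for i=0..67
= (366/366)×(365/366)×...×(299/366)
= 0.001299

P ≈ 0.0013 ≈ 0.13%


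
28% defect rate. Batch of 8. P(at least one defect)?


P(all good) = (18/25)^8 = 11019960576/152587890625
P(≥1 defect) = 141567930049/152587890625

P = 141567930049/152587890625 ≈ 92.78%


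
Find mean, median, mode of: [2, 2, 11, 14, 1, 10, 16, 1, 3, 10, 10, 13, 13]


Sorted: [1, 1, 2, 2, 3, 10, 10, 10, 11, 13, 13, 14, 16]
Mean = 106/13
Median = 10
Freq: {2: 2, 11: 1, 14: 1, 1: 2, 10: 3, 16: 1, 3: 1, 13: 2}
Mode: [10]

Mean=106/13, Median=10, Mode=10


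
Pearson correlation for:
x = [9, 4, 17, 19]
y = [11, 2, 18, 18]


n=4, Σx=49, Σy=49, Σxy=755, Σx²=747, Σy²=773
r = (4×755 - 49×49)/√((4×747 - 49²)(4×773 - 49²))
= 619/√(587×691) = 619/√405617 ≈ 619/636.8807 ≈ 0.9719

r ≈ 0.9719
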